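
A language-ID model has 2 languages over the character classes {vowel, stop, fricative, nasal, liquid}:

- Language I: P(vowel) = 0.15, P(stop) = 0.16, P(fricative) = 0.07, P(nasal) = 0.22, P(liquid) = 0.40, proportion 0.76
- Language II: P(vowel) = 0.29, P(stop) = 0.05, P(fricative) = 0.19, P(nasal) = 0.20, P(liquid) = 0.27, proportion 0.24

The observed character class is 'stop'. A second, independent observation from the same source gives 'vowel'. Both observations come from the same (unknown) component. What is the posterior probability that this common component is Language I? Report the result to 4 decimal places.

Posterior ∝ prior × likelihood, so P(k | x) ∝ P(Z=k) f_k(x); normalise over all components.
Since both observations come from the same component, the likelihood for component k is f_k(x₁)·f_k(x₂).
  f_I = [P(stop | comp) = 0.16] × [0.15] = 0.024
  f_II = [P(stop | comp) = 0.05] × [0.29] = 0.0145
Unnormalised posteriors:
  P(Z=I)·f_I = 0.76 × 0.024 = 0.01824
  P(Z=II)·f_II = 0.24 × 0.0145 = 0.00348
Normaliser: 0.01824 + 0.00348 = 0.02172
P(Language I | x₁,x₂) = 0.01824 / 0.02172 ≈ 0.8398

0.8398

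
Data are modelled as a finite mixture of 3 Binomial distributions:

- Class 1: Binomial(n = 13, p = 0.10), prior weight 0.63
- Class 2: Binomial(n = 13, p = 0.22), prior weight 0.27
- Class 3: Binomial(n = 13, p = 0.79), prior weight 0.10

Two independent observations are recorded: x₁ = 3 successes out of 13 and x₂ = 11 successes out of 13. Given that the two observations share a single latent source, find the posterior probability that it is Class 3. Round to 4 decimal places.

0.7610

P(component k | x) = π_k·f_k(x) / marginal(x), where marginal(x) = Σ_j π_j·f_j(x).
Since both observations come from the same component, the likelihood for component k is f_k(x₁)·f_k(x₂).
  L_1 = [C(13,3)·0.10^3·0.90^10 = 286·0.001·0.348678 = 0.099722] × [6.318e-10] = 6.30044e-11
  L_2 = [C(13,3)·0.22^3·0.78^10 = 286·0.010648·0.0833578 = 0.253852] × [2.77289e-06] = 7.03904e-07
  L_3 = [C(13,3)·0.79^3·0.21^10 = 286·0.493039·1.66799e-07 = 2.35202e-05] × [0.257295] = 6.05162e-06
Multiply by the mixture weights:
  π_1·L_1 = 0.63 × 6.30044e-11 = 3.96928e-11
  π_2·L_2 = 0.27 × 7.03904e-07 = 1.90054e-07
  π_3·L_3 = 0.10 × 6.05162e-06 = 6.05162e-07
Evidence: 3.96928e-11 + 1.90054e-07 + 6.05162e-07 = 7.95255e-07
So the posterior for Class 3 is 6.05162e-07 / 7.95255e-07 ≈ 0.7610.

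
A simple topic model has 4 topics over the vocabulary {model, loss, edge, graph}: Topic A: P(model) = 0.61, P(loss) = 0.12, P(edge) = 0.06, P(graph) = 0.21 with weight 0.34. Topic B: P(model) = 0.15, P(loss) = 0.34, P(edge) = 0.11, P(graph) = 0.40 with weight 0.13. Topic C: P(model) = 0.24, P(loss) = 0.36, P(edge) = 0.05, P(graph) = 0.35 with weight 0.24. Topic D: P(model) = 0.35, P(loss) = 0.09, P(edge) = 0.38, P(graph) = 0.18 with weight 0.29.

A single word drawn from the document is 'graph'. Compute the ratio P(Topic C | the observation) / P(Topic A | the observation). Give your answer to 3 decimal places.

Posterior odds = (w_i f_i(x)) / (w_j f_j(x)); the normalising sum cancels.
Component likelihoods at x = 'graph':
  f_A = 0.21
  f_B = 0.4
  f_C = 0.35
  f_D = 0.18
0.084 / 0.0714 ≈ 1.176

1.176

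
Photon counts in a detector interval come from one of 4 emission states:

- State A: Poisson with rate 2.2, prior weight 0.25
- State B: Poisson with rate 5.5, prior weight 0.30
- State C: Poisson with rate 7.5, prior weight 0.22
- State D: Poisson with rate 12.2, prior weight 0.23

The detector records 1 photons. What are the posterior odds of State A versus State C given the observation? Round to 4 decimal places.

66.7789

Since P(k|x) ∝ π_k f_k(x), the posterior odds are π_i f_i(x) / (π_j f_j(x)).
Poisson probabilities:
  L_A = e^(−2.2)·2.2^1/1! = 0.243767
  L_B = e^(−5.5)·5.5^1/1! = 0.0224772
  L_C = e^(−7.5)·7.5^1/1! = 0.00414813
  L_D = e^(−12.2)·12.2^1/1! = 6.13716e-05
Odds = (0.25/0.22) × (0.243767/0.00414813) = 1.13636 × 58.7655 ≈ 66.7789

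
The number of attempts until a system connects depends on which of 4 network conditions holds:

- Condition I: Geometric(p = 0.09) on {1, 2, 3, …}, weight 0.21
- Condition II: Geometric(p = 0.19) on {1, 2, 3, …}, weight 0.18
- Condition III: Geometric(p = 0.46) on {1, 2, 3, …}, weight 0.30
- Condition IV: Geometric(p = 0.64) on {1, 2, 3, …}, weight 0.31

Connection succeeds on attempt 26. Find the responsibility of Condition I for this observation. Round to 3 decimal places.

0.910

The responsibility of component k is P(Z=k) f_k(x) divided by Σ_j P(Z=j) f_j(x).
Evaluate each component's likelihood at the observed value:
  L_I = 0.09·(1−0.09)^25 = 0.09·0.0946313 = 0.00851682
  L_II = 0.19·(1−0.19)^25 = 0.19·0.00515378 = 0.000979217
  L_III = 0.46·(1−0.46)^25 = 0.46·2.041e-07 = 9.38862e-08
  L_IV = 0.64·(1−0.64)^25 = 0.64·8.08281e-12 = 5.173e-12
Multiply by the mixture weights:
  P(Z=I)·L_I = 0.21 × 0.00851682 = 0.00178853
  P(Z=II)·L_II = 0.18 × 0.000979217 = 0.000176259
  P(Z=III)·L_III = 0.30 × 9.38862e-08 = 2.81659e-08
  P(Z=IV)·L_IV = 0.31 × 5.173e-12 = 1.60363e-12
Evidence: 0.00178853 + 0.000176259 + 2.81659e-08 + 1.60363e-12 = 0.00196482
P(Condition I | the observation) ≈ 0.910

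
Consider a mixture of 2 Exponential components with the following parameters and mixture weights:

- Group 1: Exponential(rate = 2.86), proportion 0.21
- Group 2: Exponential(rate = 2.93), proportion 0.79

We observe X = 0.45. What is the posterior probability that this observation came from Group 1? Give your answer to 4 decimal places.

P(component k | x) = π_k·f_k(x) / marginal(x), where marginal(x) = Σ_j π_j·f_j(x).
Exponential densities:
  p_1 = 2.86·e^(−2.86·0.45) = 2.86·e^(−1.2870) = 0.78964
  p_2 = 2.93·e^(−2.93·0.45) = 2.93·e^(−1.3185) = 0.783881
Unnormalised posteriors:
  π_1·p_1 = 0.21 × 0.78964 = 0.165824
  π_2·p_2 = 0.79 × 0.783881 = 0.619266
Marginal: 0.165824 + 0.619266 = 0.785091
Responsibility of Group 1: 0.165824 / 0.785091 ≈ 0.2112

0.2112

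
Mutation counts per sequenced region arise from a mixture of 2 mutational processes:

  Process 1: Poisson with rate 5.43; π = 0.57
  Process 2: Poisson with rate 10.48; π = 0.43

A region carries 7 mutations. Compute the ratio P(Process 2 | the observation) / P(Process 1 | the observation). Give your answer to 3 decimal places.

0.482

Posterior odds = (π_i f_i(x)) / (π_j f_j(x)); the normalising sum cancels.
Evaluate each component's likelihood at the observed value:
  L_1 = 0.121046
  L_2 = 0.0773913
Posterior odds = (π_2·L_2) / (π_1·L_1) = (0.43·0.0773913) / (0.57·0.121046) = 0.0332783 / 0.068996 ≈ 0.482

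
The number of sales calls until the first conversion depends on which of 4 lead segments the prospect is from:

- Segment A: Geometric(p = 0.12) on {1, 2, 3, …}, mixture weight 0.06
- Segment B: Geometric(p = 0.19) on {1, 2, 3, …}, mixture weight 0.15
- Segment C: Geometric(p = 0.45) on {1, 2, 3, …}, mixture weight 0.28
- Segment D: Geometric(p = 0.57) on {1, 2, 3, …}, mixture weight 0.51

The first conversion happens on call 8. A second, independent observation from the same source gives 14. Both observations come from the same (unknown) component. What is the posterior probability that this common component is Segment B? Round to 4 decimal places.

The responsibility of component k is P(Z=k) f_k(x) divided by Σ_j P(Z=j) f_j(x).
Since both observations come from the same component, the likelihood for component k is f_k(x₁)·f_k(x₂).
  p_A = [0.0490411] × [0.0227749] = 0.0011169
  p_B = [0.0434659] × [0.0122761] = 0.00053359
  p_C = [0.00685096] × [0.000189639] = 1.29921e-06
  p_D = [0.00154937] × [9.79411e-06] = 1.51747e-08
Weight by the priors:
  P(Z=A)·p_A = 0.06 × 0.0011169 = 6.70143e-05
  P(Z=B)·p_B = 0.15 × 0.00053359 = 8.00385e-05
  P(Z=C)·p_C = 0.28 × 1.29921e-06 = 3.63778e-07
  P(Z=D)·p_D = 0.51 × 1.51747e-08 = 7.73907e-09
Sum: 6.70143e-05 + 8.00385e-05 + 3.63778e-07 + 7.73907e-09 = 0.000147424
So the posterior for Segment B is 8.00385e-05 / 0.000147424 ≈ 0.5429.

0.5429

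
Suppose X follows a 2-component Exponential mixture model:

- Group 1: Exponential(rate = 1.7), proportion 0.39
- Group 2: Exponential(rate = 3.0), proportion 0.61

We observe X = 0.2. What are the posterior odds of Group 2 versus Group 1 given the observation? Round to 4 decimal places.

2.1282

Since P(k|x) ∝ w_k f_k(x), the posterior odds are w_i f_i(x) / (w_j f_j(x)).
Exponential densities:
  L_1 = 1.21001
  L_2 = 1.64643
1.00433 / 0.471904 ≈ 2.1282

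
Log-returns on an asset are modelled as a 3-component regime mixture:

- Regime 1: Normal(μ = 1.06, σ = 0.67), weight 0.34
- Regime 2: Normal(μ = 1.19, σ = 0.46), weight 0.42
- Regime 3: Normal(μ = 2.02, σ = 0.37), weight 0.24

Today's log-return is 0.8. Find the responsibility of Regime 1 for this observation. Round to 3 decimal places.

0.424

Posterior ∝ prior × likelihood, so P(k | x) ∝ π_k f_k(x); normalise over all components.
Component likelihoods at x = 0.8:
  p_1 = (1/(0.67·√(2π)))·exp(−(0.8−1.06)²/(2·0.67²)) = 0.595436·exp(-0.07530) = 0.552249
  p_2 = (1/(0.46·√(2π)))·exp(−(0.8−1.19)²/(2·0.46²)) = 0.867266·exp(-0.35940) = 0.605431
  p_3 = (1/(0.37·√(2π)))·exp(−(0.8−2.02)²/(2·0.37²)) = 1.078222·exp(-5.43608) = 0.00469728
Prior × likelihood for each component:
  π_1·p_1 = 0.34 × 0.552249 = 0.187765
  π_2·p_2 = 0.42 × 0.605431 = 0.254281
  π_3·p_3 = 0.24 × 0.00469728 = 0.00112735
Normaliser: 0.187765 + 0.254281 + 0.00112735 = 0.443173
P(Regime 1 | 0.8) ≈ 0.424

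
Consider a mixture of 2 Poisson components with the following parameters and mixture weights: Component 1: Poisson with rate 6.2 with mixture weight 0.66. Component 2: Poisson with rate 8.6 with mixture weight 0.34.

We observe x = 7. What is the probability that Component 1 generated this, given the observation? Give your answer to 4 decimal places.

The responsibility of component k is w_k f_k(x) divided by Σ_j w_j f_j(x).
Poisson probabilities:
  p_1 = 0.141803
  p_2 = 0.127094
Multiply by the mixture weights:
  w_1·p_1 = 0.66 × 0.141803 = 0.09359
  w_2·p_2 = 0.34 × 0.127094 = 0.0432121
Normaliser: 0.09359 + 0.0432121 = 0.136802
P(Component 1 | x) ≈ 0.6841

0.6841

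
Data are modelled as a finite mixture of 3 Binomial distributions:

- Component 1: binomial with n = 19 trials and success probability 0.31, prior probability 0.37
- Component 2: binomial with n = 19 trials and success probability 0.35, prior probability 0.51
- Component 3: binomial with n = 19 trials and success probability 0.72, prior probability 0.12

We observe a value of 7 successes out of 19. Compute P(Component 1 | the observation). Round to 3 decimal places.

0.388

Apply Bayes' rule: the posterior for each component is proportional to its prior times its likelihood at x.
Binomial probabilities:
  f_1 = 0.161454
  f_2 = 0.184401
  f_3 = 0.00117368
Prior × likelihood for each component:
  π_1·f_1 = 0.37 × 0.161454 = 0.0597379
  π_2·f_2 = 0.51 × 0.184401 = 0.0940446
  π_3·f_3 = 0.12 × 0.00117368 = 0.000140842
Evidence: 0.0597379 + 0.0940446 + 0.000140842 = 0.153923
P(Component 1 | the observation) = 0.0597379 / 0.153923 ≈ 0.388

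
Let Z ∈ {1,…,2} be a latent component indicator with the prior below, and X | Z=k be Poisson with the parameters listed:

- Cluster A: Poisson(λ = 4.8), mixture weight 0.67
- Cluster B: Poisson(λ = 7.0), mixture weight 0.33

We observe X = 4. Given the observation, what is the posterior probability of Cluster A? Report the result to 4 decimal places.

By Bayes' theorem, P(k | x) = P(Z=k) f_k(x) / Σ_j P(Z=j) f_j(x).
Component likelihoods at x = 4:
  f_A = e^(−4.8)·4.8^4/4! = 0.182029
  f_B = e^(−7.0)·7.0^4/4! = 0.0912262
Weight by the priors:
  P(Z=A)·f_A = 0.67 × 0.182029 = 0.121959
  P(Z=B)·f_B = 0.33 × 0.0912262 = 0.0301046
Normaliser: 0.121959 + 0.0301046 = 0.152064
Responsibility of Cluster A: 0.121959 / 0.152064 ≈ 0.8020

0.8020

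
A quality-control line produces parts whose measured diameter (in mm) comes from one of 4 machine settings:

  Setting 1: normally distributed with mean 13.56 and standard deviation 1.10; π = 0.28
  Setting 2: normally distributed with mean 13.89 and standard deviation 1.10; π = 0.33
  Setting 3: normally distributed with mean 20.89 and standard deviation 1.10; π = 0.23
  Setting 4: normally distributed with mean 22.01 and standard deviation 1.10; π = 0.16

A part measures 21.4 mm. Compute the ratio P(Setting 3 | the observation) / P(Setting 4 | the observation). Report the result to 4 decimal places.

1.5056

Since P(k|x) ∝ w_k f_k(x), the posterior odds are w_i f_i(x) / (w_j f_j(x)).
Component likelihoods at x = 21.4 mm:
  p_1 = (1/(1.10·√(2π)))·exp(−(21.4−13.56)²/(2·1.10²)) = 0.362675·exp(-25.39901) = 3.37962e-12
  p_2 = (1/(1.10·√(2π)))·exp(−(21.4−13.89)²/(2·1.10²)) = 0.362675·exp(-23.30583) = 2.7411e-11
  p_3 = (1/(1.10·√(2π)))·exp(−(21.4−20.89)²/(2·1.10²)) = 0.362675·exp(-0.10748) = 0.325716
  p_4 = (1/(1.10·√(2π)))·exp(−(21.4−22.01)²/(2·1.10²)) = 0.362675·exp(-0.15376) = 0.310985
Odds = (0.23/0.16) × (0.325716/0.310985) = 1.4375 × 1.04737 ≈ 1.5056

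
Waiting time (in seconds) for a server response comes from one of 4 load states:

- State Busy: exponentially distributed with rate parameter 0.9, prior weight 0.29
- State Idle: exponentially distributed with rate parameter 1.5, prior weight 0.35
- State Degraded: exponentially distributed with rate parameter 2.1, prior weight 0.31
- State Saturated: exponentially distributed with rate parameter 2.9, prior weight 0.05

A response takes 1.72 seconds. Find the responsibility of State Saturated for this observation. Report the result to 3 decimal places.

0.009

The responsibility of component k is P(Z=k) f_k(x) divided by Σ_j P(Z=j) f_j(x).
Component likelihoods at x = 1.72 seconds:
  f_Busy = 0.191406
  f_Idle = 0.113661
  f_Degraded = 0.0566954
  f_Saturated = 0.0197759
Weight by the priors:
  P(Z=Busy)·f_Busy = 0.29 × 0.191406 = 0.0555076
  P(Z=Idle)·f_Idle = 0.35 × 0.113661 = 0.0397814
  P(Z=Degraded)·f_Degraded = 0.31 × 0.0566954 = 0.0175756
  P(Z=Saturated)·f_Saturated = 0.05 × 0.0197759 = 0.000988797
Normaliser: 0.0555076 + 0.0397814 + 0.0175756 + 0.000988797 = 0.113853
So the posterior for State Saturated is 0.000988797 / 0.113853 ≈ 0.009.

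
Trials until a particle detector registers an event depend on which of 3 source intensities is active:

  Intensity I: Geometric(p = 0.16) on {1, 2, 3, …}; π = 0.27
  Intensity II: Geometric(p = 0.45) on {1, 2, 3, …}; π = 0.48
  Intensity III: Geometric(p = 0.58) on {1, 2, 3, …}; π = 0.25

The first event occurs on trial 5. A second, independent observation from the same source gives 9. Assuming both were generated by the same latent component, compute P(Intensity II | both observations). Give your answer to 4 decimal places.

By Bayes' theorem, P(k | x) = w_k f_k(x) / Σ_j w_j f_j(x).
Since both observations come from the same component, the likelihood for component k is f_k(x₁)·f_k(x₂).
  f_I = [0.0796594] × [0.0396601] = 0.0031593
  f_II = [0.0411778] × [0.00376803] = 0.000155159
  f_III = [0.0180478] × [0.000561594] = 1.01356e-05
Multiply by the mixture weights:
  w_I·f_I = 0.27 × 0.0031593 = 0.000853012
  w_II·f_II = 0.48 × 0.000155159 = 7.44764e-05
  w_III·f_III = 0.25 × 1.01356e-05 = 2.53389e-06
Evidence: 0.000853012 + 7.44764e-05 + 2.53389e-06 = 0.000930022
P(Intensity II | data) = 7.44764e-05 / 0.000930022 ≈ 0.0801

0.0801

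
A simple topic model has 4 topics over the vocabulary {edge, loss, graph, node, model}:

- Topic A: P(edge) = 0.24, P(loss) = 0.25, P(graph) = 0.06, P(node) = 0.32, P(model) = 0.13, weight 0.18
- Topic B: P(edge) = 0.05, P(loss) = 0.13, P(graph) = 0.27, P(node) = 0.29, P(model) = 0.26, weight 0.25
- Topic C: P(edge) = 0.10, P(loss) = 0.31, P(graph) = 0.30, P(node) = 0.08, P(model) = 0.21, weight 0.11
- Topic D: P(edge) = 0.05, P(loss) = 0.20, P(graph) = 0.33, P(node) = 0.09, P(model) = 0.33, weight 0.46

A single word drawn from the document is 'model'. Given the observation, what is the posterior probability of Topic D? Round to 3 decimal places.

0.577

The responsibility of component k is π_k f_k(x) divided by Σ_j π_j f_j(x).
Categorical probabilities:
  p_A = 0.13
  p_B = 0.26
  p_C = 0.21
  p_D = 0.33
Unnormalised posteriors:
  π_A·p_A = 0.18 × 0.13 = 0.0234
  π_B·p_B = 0.25 × 0.26 = 0.065
  π_C·p_C = 0.11 × 0.21 = 0.0231
  π_D·p_D = 0.46 × 0.33 = 0.1518
Marginal: 0.0234 + 0.065 + 0.0231 + 0.1518 = 0.2633
P(Topic D | the observation) ≈ 0.577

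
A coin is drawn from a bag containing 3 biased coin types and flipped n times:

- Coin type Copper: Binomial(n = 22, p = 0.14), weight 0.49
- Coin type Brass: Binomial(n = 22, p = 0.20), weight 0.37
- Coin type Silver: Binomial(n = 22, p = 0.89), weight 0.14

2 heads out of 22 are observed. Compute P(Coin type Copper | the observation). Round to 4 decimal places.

0.7338

The responsibility of component k is w_k f_k(x) divided by Σ_j w_j f_j(x).
Component likelihoods at x = 2 heads out of 22:
  L_Copper = C(22,2)·0.14^2·0.86^20 = 231·0.0196·0.0489744 = 0.221736
  L_Brass = C(22,2)·0.20^2·0.80^20 = 231·0.04·0.0115292 = 0.10653
  L_Silver = C(22,2)·0.89^2·0.11^20 = 231·0.7921·6.7275e-20 = 1.23096e-17
Multiply by the mixture weights:
  w_Copper·L_Copper = 0.49 × 0.221736 = 0.108651
  w_Brass·L_Brass = 0.37 × 0.10653 = 0.0394161
  w_Silver·L_Silver = 0.14 × 1.23096e-17 = 1.72335e-18
Marginal: 0.108651 + 0.0394161 + 1.72335e-18 = 0.148067
So the posterior for Coin type Copper is 0.108651 / 0.148067 ≈ 0.7338.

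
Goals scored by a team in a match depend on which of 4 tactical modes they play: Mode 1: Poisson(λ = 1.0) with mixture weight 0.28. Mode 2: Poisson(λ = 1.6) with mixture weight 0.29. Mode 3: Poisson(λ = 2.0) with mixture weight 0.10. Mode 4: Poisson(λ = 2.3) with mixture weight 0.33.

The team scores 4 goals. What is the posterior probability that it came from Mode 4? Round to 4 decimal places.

0.5683

Apply Bayes' rule: the posterior for each component is proportional to its prior times its likelihood at x.
Component likelihoods at x = 4 goals:
  p_1 = e^(−1.0)·1.0^4/4! = 0.0153283
  p_2 = e^(−1.6)·1.6^4/4! = 0.0551312
  p_3 = e^(−2.0)·2.0^4/4! = 0.0902235
  p_4 = e^(−2.3)·2.3^4/4! = 0.116902
Unnormalised posteriors:
  w_1·p_1 = 0.28 × 0.0153283 = 0.00429193
  w_2·p_2 = 0.29 × 0.0551312 = 0.0159881
  w_3·p_3 = 0.10 × 0.0902235 = 0.00902235
  w_4·p_4 = 0.33 × 0.116902 = 0.0385777
Marginal: 0.00429193 + 0.0159881 + 0.00902235 + 0.0385777 = 0.0678801
Responsibility of Mode 4: 0.0385777 / 0.0678801 ≈ 0.5683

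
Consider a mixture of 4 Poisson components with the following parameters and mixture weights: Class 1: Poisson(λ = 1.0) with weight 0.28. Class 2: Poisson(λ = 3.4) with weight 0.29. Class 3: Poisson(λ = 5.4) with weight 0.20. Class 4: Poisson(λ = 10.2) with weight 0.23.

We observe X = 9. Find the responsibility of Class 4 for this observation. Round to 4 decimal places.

By Bayes' theorem, P(k | x) = w_k f_k(x) / Σ_j w_j f_j(x).
Evaluate each component's likelihood at the observed value:
  f_1 = 1.01378e-06
  f_2 = 0.00558401
  f_3 = 0.0485949
  f_4 = 0.122415
Prior × likelihood for each component:
  w_1·f_1 = 0.28 × 1.01378e-06 = 2.83858e-07
  w_2·f_2 = 0.29 × 0.00558401 = 0.00161936
  w_3·f_3 = 0.20 × 0.0485949 = 0.00971898
  w_4·f_4 = 0.23 × 0.122415 = 0.0281555
Marginal: 2.83858e-07 + 0.00161936 + 0.00971898 + 0.0281555 = 0.0394941
P(Class 4 | 9) ≈ 0.7129

0.7129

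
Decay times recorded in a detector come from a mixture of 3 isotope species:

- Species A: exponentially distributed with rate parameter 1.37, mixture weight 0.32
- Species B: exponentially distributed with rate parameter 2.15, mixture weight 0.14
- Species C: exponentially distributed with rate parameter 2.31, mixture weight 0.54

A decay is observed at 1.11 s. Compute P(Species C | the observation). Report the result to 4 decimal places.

0.4375

The responsibility of component k is P(Z=k) f_k(x) divided by Σ_j P(Z=j) f_j(x).
Exponential densities:
  L_A = 1.37·e^(−1.37·1.11) = 1.37·e^(−1.5207) = 0.299426
  L_B = 2.15·e^(−2.15·1.11) = 2.15·e^(−2.3865) = 0.197695
  L_C = 2.31·e^(−2.31·1.11) = 2.31·e^(−2.5641) = 0.177843
Multiply by the mixture weights:
  P(Z=A)·L_A = 0.32 × 0.299426 = 0.0958162
  P(Z=B)·L_B = 0.14 × 0.197695 = 0.0276772
  P(Z=C)·L_C = 0.54 × 0.177843 = 0.0960354
Denominator: 0.0958162 + 0.0276772 + 0.0960354 = 0.219529
Responsibility of Species C: 0.0960354 / 0.219529 ≈ 0.4375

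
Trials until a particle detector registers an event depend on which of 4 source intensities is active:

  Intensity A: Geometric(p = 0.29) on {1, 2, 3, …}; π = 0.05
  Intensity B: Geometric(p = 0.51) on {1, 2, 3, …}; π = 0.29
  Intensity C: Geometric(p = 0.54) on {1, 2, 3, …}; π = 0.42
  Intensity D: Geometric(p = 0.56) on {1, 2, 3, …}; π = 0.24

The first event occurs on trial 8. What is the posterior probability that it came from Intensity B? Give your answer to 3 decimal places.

0.268

Posterior ∝ prior × likelihood, so P(k | x) ∝ P(Z=k) f_k(x); normalise over all components.
Evaluate each component's likelihood at the observed value:
  L_A = 0.29·(1−0.29)^7 = 0.29·0.0909512 = 0.0263758
  L_B = 0.51·(1−0.51)^7 = 0.51·0.00678223 = 0.00345894
  L_C = 0.54·(1−0.54)^7 = 0.54·0.00435818 = 0.00235342
  L_D = 0.56·(1−0.56)^7 = 0.56·0.00319278 = 0.00178796
Prior × likelihood for each component:
  P(Z=A)·L_A = 0.05 × 0.0263758 = 0.00131879
  P(Z=B)·L_B = 0.29 × 0.00345894 = 0.00100309
  P(Z=C)·L_C = 0.42 × 0.00235342 = 0.000988434
  P(Z=D)·L_D = 0.24 × 0.00178796 = 0.000429109
Evidence: 0.00131879 + 0.00100309 + 0.000988434 + 0.000429109 = 0.00373943
Responsibility of Intensity B: 0.00100309 / 0.00373943 ≈ 0.268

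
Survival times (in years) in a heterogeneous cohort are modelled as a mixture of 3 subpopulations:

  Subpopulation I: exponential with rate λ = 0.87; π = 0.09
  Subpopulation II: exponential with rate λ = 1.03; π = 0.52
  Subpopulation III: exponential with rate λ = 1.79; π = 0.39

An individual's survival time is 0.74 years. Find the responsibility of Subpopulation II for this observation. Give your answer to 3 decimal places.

0.524

By Bayes' theorem, P(k | x) = π_k f_k(x) / Σ_j π_j f_j(x).
Evaluate each component's likelihood at the observed value:
  f_I = 0.87·e^(−0.87·0.74) = 0.87·e^(−0.6438) = 0.457004
  f_II = 1.03·e^(−1.03·0.74) = 1.03·e^(−0.7622) = 0.480638
  f_III = 1.79·e^(−1.79·0.74) = 1.79·e^(−1.3246) = 0.475978
Multiply by the mixture weights:
  π_I·f_I = 0.09 × 0.457004 = 0.0411304
  π_II·f_II = 0.52 × 0.480638 = 0.249932
  π_III·f_III = 0.39 × 0.475978 = 0.185631
Marginal: 0.0411304 + 0.249932 + 0.185631 = 0.476693
P(Subpopulation II | 0.74 years) = 0.249932 / 0.476693 ≈ 0.524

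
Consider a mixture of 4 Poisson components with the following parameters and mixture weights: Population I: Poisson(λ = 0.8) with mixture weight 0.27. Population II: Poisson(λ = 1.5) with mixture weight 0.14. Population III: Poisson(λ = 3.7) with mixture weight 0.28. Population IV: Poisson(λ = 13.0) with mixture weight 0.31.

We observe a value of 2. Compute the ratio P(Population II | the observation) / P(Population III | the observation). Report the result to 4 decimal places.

0.7416

The posterior odds equal the prior odds times the likelihood ratio: (w_i/w_j)·(f_i(x)/f_j(x)).
Component likelihoods at x = 2:
  L_I = e^(−0.8)·0.8^2/2! = 0.143785
  L_II = e^(−1.5)·1.5^2/2! = 0.251021
  L_III = e^(−3.7)·3.7^2/2! = 0.169233
  L_IV = e^(−13.0)·13.0^2/2! = 0.000190998
Posterior odds = (w_II·L_II) / (w_III·L_III) = (0.14·0.251021) / (0.28·0.169233) = 0.035143 / 0.0473851 ≈ 0.7416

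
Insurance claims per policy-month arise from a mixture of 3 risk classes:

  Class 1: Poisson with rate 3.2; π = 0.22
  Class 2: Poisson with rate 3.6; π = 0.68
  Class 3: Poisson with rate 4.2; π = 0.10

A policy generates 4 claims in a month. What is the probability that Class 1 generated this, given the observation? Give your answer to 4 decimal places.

Posterior ∝ prior × likelihood, so P(k | x) ∝ w_k f_k(x); normalise over all components.
Poisson probabilities:
  L_1 = e^(−3.2)·3.2^4/4! = 0.178093
  L_2 = e^(−3.6)·3.6^4/4! = 0.191222
  L_3 = e^(−4.2)·4.2^4/4! = 0.194424
Multiply by the mixture weights:
  w_1·L_1 = 0.22 × 0.178093 = 0.0391804
  w_2·L_2 = 0.68 × 0.191222 = 0.130031
  w_3·L_3 = 0.10 × 0.194424 = 0.0194424
Denominator: 0.0391804 + 0.130031 + 0.0194424 = 0.188654
Responsibility of Class 1: 0.0391804 / 0.188654 ≈ 0.2077

0.2077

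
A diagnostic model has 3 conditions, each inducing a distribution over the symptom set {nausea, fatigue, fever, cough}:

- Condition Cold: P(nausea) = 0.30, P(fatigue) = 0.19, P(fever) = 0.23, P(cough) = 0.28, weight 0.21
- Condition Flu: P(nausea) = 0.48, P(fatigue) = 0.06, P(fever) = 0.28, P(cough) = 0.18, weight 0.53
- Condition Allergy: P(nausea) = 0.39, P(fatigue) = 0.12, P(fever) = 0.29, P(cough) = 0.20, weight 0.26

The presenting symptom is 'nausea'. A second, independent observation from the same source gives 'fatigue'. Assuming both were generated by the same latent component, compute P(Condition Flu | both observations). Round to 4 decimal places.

0.3874

Posterior ∝ prior × likelihood, so P(k | x) ∝ π_k f_k(x); normalise over all components.
Since both observations come from the same component, the likelihood for component k is f_k(x₁)·f_k(x₂).
  L_Cold = [P(nausea | comp) = 0.30] × [0.19] = 0.057
  L_Flu = [P(nausea | comp) = 0.48] × [0.06] = 0.0288
  L_Allergy = [P(nausea | comp) = 0.39] × [0.12] = 0.0468
Multiply by the mixture weights:
  π_Cold·L_Cold = 0.21 × 0.057 = 0.01197
  π_Flu·L_Flu = 0.53 × 0.0288 = 0.015264
  π_Allergy·L_Allergy = 0.26 × 0.0468 = 0.012168
Marginal: 0.01197 + 0.015264 + 0.012168 = 0.039402
P(Condition Flu | data) = 0.015264 / 0.039402 ≈ 0.3874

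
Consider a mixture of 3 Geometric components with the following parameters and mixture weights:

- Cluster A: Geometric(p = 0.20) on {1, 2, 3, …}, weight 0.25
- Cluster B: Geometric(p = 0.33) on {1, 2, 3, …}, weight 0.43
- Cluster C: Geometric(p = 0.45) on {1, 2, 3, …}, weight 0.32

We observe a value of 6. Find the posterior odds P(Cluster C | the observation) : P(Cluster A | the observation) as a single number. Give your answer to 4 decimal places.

0.4423

Posterior odds = (P(Z=i) f_i(x)) / (P(Z=j) f_j(x)); the normalising sum cancels.
Component likelihoods at x = 6:
  p_A = 0.065536
  p_B = 0.0445541
  p_C = 0.0226478
0.0072473 / 0.016384 ≈ 0.4423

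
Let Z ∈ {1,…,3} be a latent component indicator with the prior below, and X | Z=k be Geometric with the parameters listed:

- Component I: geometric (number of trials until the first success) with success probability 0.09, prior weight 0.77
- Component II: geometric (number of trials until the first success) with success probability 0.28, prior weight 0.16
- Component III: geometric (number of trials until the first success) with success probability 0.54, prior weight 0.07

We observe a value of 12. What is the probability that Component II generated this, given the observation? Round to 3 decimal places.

Apply Bayes' rule: the posterior for each component is proportional to its prior times its likelihood at x.
Component likelihoods at x = 12:
  L_I = 0.0318932
  L_II = 0.00754771
  L_III = 0.000105373
Weight by the priors:
  π_I·L_I = 0.77 × 0.0318932 = 0.0245577
  π_II·L_II = 0.16 × 0.00754771 = 0.00120763
  π_III·L_III = 0.07 × 0.000105373 = 7.37612e-06
Denominator: 0.0245577 + 0.00120763 + 7.37612e-06 = 0.0257728
So the posterior for Component II is 0.00120763 / 0.0257728 ≈ 0.047.

0.047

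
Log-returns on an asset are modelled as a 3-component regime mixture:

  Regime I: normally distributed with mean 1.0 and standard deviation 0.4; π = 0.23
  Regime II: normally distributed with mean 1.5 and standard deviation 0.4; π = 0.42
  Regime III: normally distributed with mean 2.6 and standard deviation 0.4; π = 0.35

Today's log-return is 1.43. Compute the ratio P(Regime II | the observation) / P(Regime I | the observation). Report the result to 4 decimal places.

3.2049

Only the two components matter; the odds are (P(Z=i) f_i(x)) / (P(Z=j) f_j(x)).
Component likelihoods at x = 1.43:
  p_I = (1/(0.4·√(2π)))·exp(−(1.43−1.0)²/(2·0.4²)) = 0.997356·exp(-0.57781) = 0.559641
  p_II = (1/(0.4·√(2π)))·exp(−(1.43−1.5)²/(2·0.4²)) = 0.997356·exp(-0.01531) = 0.9822
  p_III = (1/(0.4·√(2π)))·exp(−(1.43−2.6)²/(2·0.4²)) = 0.997356·exp(-4.27781) = 0.0138363
0.412524 / 0.128717 ≈ 3.2049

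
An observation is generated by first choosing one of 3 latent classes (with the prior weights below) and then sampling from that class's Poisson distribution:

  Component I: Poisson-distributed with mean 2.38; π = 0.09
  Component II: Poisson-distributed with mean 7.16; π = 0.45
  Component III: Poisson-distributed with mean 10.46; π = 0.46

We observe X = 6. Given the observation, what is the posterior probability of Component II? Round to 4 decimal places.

P(component k | x) = π_k·f_k(x) / marginal(x), where marginal(x) = Σ_j π_j·f_j(x).
Evaluate each component's likelihood at the observed value:
  f_I = 0.0233619
  f_II = 0.145411
  f_III = 0.052136
Prior × likelihood for each component:
  π_I·f_I = 0.09 × 0.0233619 = 0.00210257
  π_II·f_II = 0.45 × 0.145411 = 0.0654349
  π_III·f_III = 0.46 × 0.052136 = 0.0239825
Marginal: 0.00210257 + 0.0654349 + 0.0239825 = 0.09152
P(Component II | 6) ≈ 0.7150

0.7150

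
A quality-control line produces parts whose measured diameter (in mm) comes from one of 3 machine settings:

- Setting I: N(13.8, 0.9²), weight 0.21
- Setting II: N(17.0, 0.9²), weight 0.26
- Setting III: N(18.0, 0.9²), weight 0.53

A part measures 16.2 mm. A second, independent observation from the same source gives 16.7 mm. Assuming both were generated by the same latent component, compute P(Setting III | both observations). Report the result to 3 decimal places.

0.132

Posterior ∝ prior × likelihood, so P(k | x) ∝ π_k f_k(x); normalise over all components.
Since both observations come from the same component, the likelihood for component k is f_k(x₁)·f_k(x₂).
  f_I = [(1/(0.9·√(2π)))·exp(−(16.2−13.8)²/(2·0.9²)) = 0.443269·exp(-3.55556) = 0.0126622] × [0.00246655] = 3.12319e-05
  f_II = [(1/(0.9·√(2π)))·exp(−(16.2−17.0)²/(2·0.9²)) = 0.443269·exp(-0.39506) = 0.298603] × [0.419315] = 0.125209
  f_III = [(1/(0.9·√(2π)))·exp(−(16.2−18.0)²/(2·0.9²)) = 0.443269·exp(-2.00000) = 0.05999] × [0.156173] = 0.00936884
Weight by the priors:
  π_I·f_I = 0.21 × 3.12319e-05 = 6.55871e-06
  π_II·f_II = 0.26 × 0.125209 = 0.0325543
  π_III·f_III = 0.53 × 0.00936884 = 0.00496549
Normaliser: 6.55871e-06 + 0.0325543 + 0.00496549 = 0.0375263
So the posterior for Setting III is 0.00496549 / 0.0375263 ≈ 0.132.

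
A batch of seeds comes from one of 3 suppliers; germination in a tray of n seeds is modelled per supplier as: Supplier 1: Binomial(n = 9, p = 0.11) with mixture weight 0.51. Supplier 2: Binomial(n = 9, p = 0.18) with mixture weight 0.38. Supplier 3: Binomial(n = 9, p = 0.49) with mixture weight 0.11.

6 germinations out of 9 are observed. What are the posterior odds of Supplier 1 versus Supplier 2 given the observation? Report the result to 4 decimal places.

Only the two components matter; the odds are (π_i f_i(x)) / (π_j f_j(x)).
Binomial probabilities:
  p_1 = C(9,6)·0.11^6·0.89^3 = 84·1.77156e-06·0.704969 = 0.000104907
  p_2 = C(9,6)·0.18^6·0.82^3 = 84·3.40122e-05·0.551368 = 0.00157527
  p_3 = C(9,6)·0.49^6·0.51^3 = 84·0.0138413·0.132651 = 0.154229
Odds = (0.51/0.38) × (0.000104907/0.00157527) = 1.34211 × 0.0665962 ≈ 0.0894

0.0894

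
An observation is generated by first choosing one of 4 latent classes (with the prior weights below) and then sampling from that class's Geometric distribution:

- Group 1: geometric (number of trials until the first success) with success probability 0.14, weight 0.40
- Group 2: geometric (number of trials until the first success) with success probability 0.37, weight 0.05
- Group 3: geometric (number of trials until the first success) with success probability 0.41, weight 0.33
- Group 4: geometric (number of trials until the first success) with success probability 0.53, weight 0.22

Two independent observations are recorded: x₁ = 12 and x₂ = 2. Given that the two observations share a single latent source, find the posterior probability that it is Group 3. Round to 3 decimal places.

0.070

The responsibility of component k is P(Z=k) f_k(x) divided by Σ_j P(Z=j) f_j(x).
Since both observations come from the same component, the likelihood for component k is f_k(x₁)·f_k(x₂).
  L_1 = [0.14·(1−0.14)^11 = 0.14·0.190319 = 0.0266447] × [0.1204] = 0.00320802
  L_2 = [0.37·(1−0.37)^11 = 0.37·0.00620506 = 0.00229587] × [0.2331] = 0.000535168
  L_3 = [0.41·(1−0.41)^11 = 0.41·0.00301559 = 0.00123639] × [0.2419] = 0.000299083
  L_4 = [0.53·(1−0.53)^11 = 0.53·0.000247216 = 0.000131024] × [0.2491] = 3.26382e-05
Prior × likelihood for each component:
  P(Z=1)·L_1 = 0.40 × 0.00320802 = 0.00128321
  P(Z=2)·L_2 = 0.05 × 0.000535168 = 2.67584e-05
  P(Z=3)·L_3 = 0.33 × 0.000299083 = 9.86974e-05
  P(Z=4)·L_4 = 0.22 × 3.26382e-05 = 7.1804e-06
Evidence: 0.00128321 + 2.67584e-05 + 9.86974e-05 + 7.1804e-06 = 0.00141585
So the posterior for Group 3 is 9.86974e-05 / 0.00141585 ≈ 0.070.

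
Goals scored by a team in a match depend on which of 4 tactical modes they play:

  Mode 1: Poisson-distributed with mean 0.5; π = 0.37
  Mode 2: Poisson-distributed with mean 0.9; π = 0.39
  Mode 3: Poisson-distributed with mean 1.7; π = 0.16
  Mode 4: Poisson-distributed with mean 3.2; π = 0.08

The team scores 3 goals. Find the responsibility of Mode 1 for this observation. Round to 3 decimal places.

0.071

Posterior ∝ prior × likelihood, so P(k | x) ∝ π_k f_k(x); normalise over all components.
Evaluate each component's likelihood at the observed value:
  L_1 = 0.0126361
  L_2 = 0.0493982
  L_3 = 0.149587
  L_4 = 0.222616
Prior × likelihood for each component:
  π_1·L_1 = 0.37 × 0.0126361 = 0.00467534
  π_2·L_2 = 0.39 × 0.0493982 = 0.0192653
  π_3·L_3 = 0.16 × 0.149587 = 0.023934
  π_4·L_4 = 0.08 × 0.222616 = 0.0178093
Denominator: 0.00467534 + 0.0192653 + 0.023934 + 0.0178093 = 0.0656839
P(Mode 1 | x) ≈ 0.071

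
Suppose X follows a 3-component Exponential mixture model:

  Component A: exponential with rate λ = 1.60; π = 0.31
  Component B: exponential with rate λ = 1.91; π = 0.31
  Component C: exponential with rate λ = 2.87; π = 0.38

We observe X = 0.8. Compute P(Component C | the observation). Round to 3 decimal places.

P(component k | x) = P(Z=k)·f_k(x) / marginal(x), where marginal(x) = Σ_j P(Z=j)·f_j(x).
Component likelihoods at x = 0.8:
  p_A = 1.60·e^(−1.60·0.8) = 1.60·e^(−1.2800) = 0.44486
  p_B = 1.91·e^(−1.91·0.8) = 1.91·e^(−1.5280) = 0.414411
  p_C = 2.87·e^(−2.87·0.8) = 2.87·e^(−2.2960) = 0.288896
Prior × likelihood for each component:
  P(Z=A)·p_A = 0.31 × 0.44486 = 0.137907
  P(Z=B)·p_B = 0.31 × 0.414411 = 0.128467
  P(Z=C)·p_C = 0.38 × 0.288896 = 0.109781
Normaliser: 0.137907 + 0.128467 + 0.109781 = 0.376154
Responsibility of Component C: 0.109781 / 0.376154 ≈ 0.292

0.292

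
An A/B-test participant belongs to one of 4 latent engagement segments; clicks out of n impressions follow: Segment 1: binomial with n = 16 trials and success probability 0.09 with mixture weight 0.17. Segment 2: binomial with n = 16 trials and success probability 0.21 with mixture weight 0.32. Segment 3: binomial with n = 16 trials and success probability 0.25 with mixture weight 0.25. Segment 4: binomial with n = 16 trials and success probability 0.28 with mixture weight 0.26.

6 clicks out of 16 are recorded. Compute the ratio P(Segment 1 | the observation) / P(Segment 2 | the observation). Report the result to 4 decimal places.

0.0135

Since P(k|x) ∝ π_k f_k(x), the posterior odds are π_i f_i(x) / (π_j f_j(x)).
Binomial probabilities:
  f_1 = 0.00165727
  f_2 = 0.0650295
  f_3 = 0.110097
  f_4 = 0.144477
0.000281736 / 0.0208095 ≈ 0.0135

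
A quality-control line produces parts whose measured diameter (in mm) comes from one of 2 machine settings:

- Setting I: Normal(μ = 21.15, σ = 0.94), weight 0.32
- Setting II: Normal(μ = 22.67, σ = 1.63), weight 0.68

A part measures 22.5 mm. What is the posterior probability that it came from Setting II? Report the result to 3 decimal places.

Apply Bayes' rule: the posterior for each component is proportional to its prior times its likelihood at x.
Evaluate each component's likelihood at the observed value:
  f_I = 0.15132
  f_II = 0.243422
Weight by the priors:
  π_I·f_I = 0.32 × 0.15132 = 0.0484225
  π_II·f_II = 0.68 × 0.243422 = 0.165527
Sum: 0.0484225 + 0.165527 = 0.21395
So the posterior for Setting II is 0.165527 / 0.21395 ≈ 0.774.

0.774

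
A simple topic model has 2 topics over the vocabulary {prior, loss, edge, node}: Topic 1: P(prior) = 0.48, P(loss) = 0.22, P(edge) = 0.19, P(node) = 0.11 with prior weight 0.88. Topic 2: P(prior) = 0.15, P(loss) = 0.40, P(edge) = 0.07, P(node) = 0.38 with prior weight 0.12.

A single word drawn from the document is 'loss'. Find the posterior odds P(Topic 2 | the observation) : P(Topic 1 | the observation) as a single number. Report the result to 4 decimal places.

0.2479

Posterior odds = (π_i f_i(x)) / (π_j f_j(x)); the normalising sum cancels.
Component likelihoods at x = 'loss':
  f_1 = 0.22
  f_2 = 0.4
Odds = (0.12/0.88) × (0.4/0.22) = 0.136364 × 1.81818 ≈ 0.2479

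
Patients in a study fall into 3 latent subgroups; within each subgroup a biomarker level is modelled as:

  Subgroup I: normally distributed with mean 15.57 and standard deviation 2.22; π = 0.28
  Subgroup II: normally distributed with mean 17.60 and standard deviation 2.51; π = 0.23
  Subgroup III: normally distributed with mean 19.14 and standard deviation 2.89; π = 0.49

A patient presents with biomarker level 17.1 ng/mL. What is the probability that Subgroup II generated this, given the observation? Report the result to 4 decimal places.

0.2795

The responsibility of component k is P(Z=k) f_k(x) divided by Σ_j P(Z=j) f_j(x).
Evaluate each component's likelihood at the observed value:
  p_I = 0.141715
  p_II = 0.155819
  p_III = 0.107601
Multiply by the mixture weights:
  P(Z=I)·p_I = 0.28 × 0.141715 = 0.0396802
  P(Z=II)·p_II = 0.23 × 0.155819 = 0.0358383
  P(Z=III)·p_III = 0.49 × 0.107601 = 0.0527242
Normaliser: 0.0396802 + 0.0358383 + 0.0527242 = 0.128243
P(Subgroup II | x) ≈ 0.2795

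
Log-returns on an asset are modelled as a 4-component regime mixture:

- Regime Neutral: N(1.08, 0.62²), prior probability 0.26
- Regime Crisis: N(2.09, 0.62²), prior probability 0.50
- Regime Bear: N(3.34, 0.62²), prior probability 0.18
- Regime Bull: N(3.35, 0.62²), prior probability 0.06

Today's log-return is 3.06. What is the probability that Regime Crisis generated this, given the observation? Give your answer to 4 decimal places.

P(component k | x) = π_k·f_k(x) / marginal(x), where marginal(x) = Σ_j π_j·f_j(x).
Evaluate each component's likelihood at the observed value:
  p_Neutral = (1/(0.62·√(2π)))·exp(−(3.06−1.08)²/(2·0.62²)) = 0.643455·exp(-5.09938) = 0.00392543
  p_Crisis = (1/(0.62·√(2π)))·exp(−(3.06−2.09)²/(2·0.62²)) = 0.643455·exp(-1.22386) = 0.189236
  p_Bear = (1/(0.62·√(2π)))·exp(−(3.06−3.34)²/(2·0.62²)) = 0.643455·exp(-0.10198) = 0.581072
  p_Bull = (1/(0.62·√(2π)))·exp(−(3.06−3.35)²/(2·0.62²)) = 0.643455·exp(-0.10939) = 0.57678
Unnormalised posteriors:
  π_Neutral·p_Neutral = 0.26 × 0.00392543 = 0.00102061
  π_Crisis·p_Crisis = 0.50 × 0.189236 = 0.0946182
  π_Bear·p_Bear = 0.18 × 0.581072 = 0.104593
  π_Bull·p_Bull = 0.06 × 0.57678 = 0.0346068
Marginal: 0.00102061 + 0.0946182 + 0.104593 + 0.0346068 = 0.234839
P(Regime Crisis | the observation) = 0.0946182 / 0.234839 ≈ 0.4029

0.4029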